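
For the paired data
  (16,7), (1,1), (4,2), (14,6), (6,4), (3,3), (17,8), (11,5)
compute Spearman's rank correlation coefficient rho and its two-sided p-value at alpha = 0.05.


Step 1: Rank x and y separately (midranks; no ties here).
rank(x): 16->7, 1->1, 4->3, 14->6, 6->4, 3->2, 17->8, 11->5
rank(y): 7->7, 1->1, 2->2, 6->6, 4->4, 3->3, 8->8, 5->5
Step 2: d_i = R_x(i) - R_y(i); compute d_i^2.
  (7-7)^2=0, (1-1)^2=0, (3-2)^2=1, (6-6)^2=0, (4-4)^2=0, (2-3)^2=1, (8-8)^2=0, (5-5)^2=0
sum(d^2) = 2.
Step 3: rho = 1 - 6*2 / (8*(8^2 - 1)) = 1 - 12/504 = 0.976190.
Step 4: Under H0, t = rho * sqrt((n-2)/(1-rho^2)) = 11.0235 ~ t(6).
Step 5: Two-sided p-value from the t-distribution with 6 df = 0.000033.
Step 6: alpha = 0.05. reject H0.

rho = 0.9762, p = 0.000033, reject H0 at alpha = 0.05.


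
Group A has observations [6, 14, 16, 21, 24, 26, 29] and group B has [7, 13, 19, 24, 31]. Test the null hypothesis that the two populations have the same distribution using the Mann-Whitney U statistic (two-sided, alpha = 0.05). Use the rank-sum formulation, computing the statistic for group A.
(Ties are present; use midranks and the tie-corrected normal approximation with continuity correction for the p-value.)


Step 1: Combine and sort all 12 observations; assign midranks.
sorted (value, group): (6,X), (7,Y), (13,Y), (14,X), (16,X), (19,Y), (21,X), (24,X), (24,Y), (26,X), (29,X), (31,Y)
ranks: 6->1, 7->2, 13->3, 14->4, 16->5, 19->6, 21->7, 24->8.5, 24->8.5, 26->10, 29->11, 31->12
Step 2: Rank sum for X: R1 = 1 + 4 + 5 + 7 + 8.5 + 10 + 11 = 46.5.
Step 3: U_X = R1 - n1(n1+1)/2 = 46.5 - 7*8/2 = 46.5 - 28 = 18.5.
       U_Y = n1*n2 - U_X = 35 - 18.5 = 16.5.
Step 4: Ties are present, so use the tie-corrected normal approximation (with continuity correction) for the p-value.
Step 5: p-value = 0.935170; compare to alpha = 0.05. fail to reject H0.

U_X = 18.5, p = 0.935170, fail to reject H0 at alpha = 0.05.


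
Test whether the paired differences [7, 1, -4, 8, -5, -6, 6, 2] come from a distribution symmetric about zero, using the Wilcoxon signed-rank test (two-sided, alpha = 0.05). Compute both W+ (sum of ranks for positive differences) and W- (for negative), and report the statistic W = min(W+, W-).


Step 1: Drop any zero differences (none here) and take |d_i|.
|d| = [7, 1, 4, 8, 5, 6, 6, 2]
Step 2: Midrank |d_i| (ties get averaged ranks).
ranks: |7|->7, |1|->1, |4|->3, |8|->8, |5|->4, |6|->5.5, |6|->5.5, |2|->2
Step 3: Attach original signs; sum ranks with positive sign and with negative sign.
W+ = 7 + 1 + 8 + 5.5 + 2 = 23.5
W- = 3 + 4 + 5.5 = 12.5
(Check: W+ + W- = 36 should equal n(n+1)/2 = 36.)
Step 4: Test statistic W = min(W+, W-) = 12.5.
Step 5: Ties in |d|, so use the tie-corrected normal approximation.
        E[W] = n(n+1)/4 = 8*9/4 = 18.
        Tie groups: |d|=6 (t=2); sum(t^3 - t) = 6.
        Var[W] = n(n+1)(2n+1)/24 - sum(t^3-t)/48 = 1224/24 - 6/48 = 50.875.
        z = (W - E[W]) / sqrt(Var[W]) = (12.5 - 18) / 7.1327 = -0.7711.
        Two-sided p = 2*Phi(z) = 0.440648.
Step 6: alpha = 0.05. fail to reject H0.

W+ = 23.5, W- = 12.5, W = min = 12.5, p = 0.440648, fail to reject H0.


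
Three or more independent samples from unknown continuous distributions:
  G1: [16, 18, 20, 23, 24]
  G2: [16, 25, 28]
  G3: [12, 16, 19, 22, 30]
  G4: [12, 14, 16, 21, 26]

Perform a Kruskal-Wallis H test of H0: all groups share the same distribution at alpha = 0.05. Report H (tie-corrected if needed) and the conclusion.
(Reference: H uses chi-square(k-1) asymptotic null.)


Step 1: Combine all N = 18 observations and assign midranks.
sorted (value, group, rank): (12,G3,1.5), (12,G4,1.5), (14,G4,3), (16,G1,5.5), (16,G2,5.5), (16,G3,5.5), (16,G4,5.5), (18,G1,8), (19,G3,9), (20,G1,10), (21,G4,11), (22,G3,12), (23,G1,13), (24,G1,14), (25,G2,15), (26,G4,16), (28,G2,17), (30,G3,18)
Step 2: Sum ranks within each group.
R_1 = 50.5 (n_1 = 5)
R_2 = 37.5 (n_2 = 3)
R_3 = 46 (n_3 = 5)
R_4 = 37 (n_4 = 5)
Step 3: H = 12/(N(N+1)) * sum(R_i^2/n_i) - 3(N+1)
     = 12/(18*19) * (50.5^2/5 + 37.5^2/3 + 46^2/5 + 37^2/5) - 3*19
     = 0.035088 * 1675.8 - 57
     = 1.800000.
Step 4: Ties present; correction factor C = 1 - 66/(18^3 - 18) = 0.988648. Corrected H = 1.800000 / 0.988648 = 1.820668.
Step 5: Under H0, H ~ chi^2(3); p-value = 0.610448.
Step 6: alpha = 0.05. fail to reject H0.

H = 1.8207, df = 3, p = 0.610448, fail to reject H0.


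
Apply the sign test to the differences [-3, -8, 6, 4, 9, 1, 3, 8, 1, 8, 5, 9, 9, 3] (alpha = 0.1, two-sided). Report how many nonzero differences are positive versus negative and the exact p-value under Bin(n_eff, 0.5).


Step 1: Discard zero differences. Original n = 14; n_eff = number of nonzero differences = 14.
Nonzero differences (with sign): -3, -8, +6, +4, +9, +1, +3, +8, +1, +8, +5, +9, +9, +3
Step 2: Count signs: positive = 12, negative = 2.
Step 3: Under H0: P(positive) = 0.5, so the number of positives S ~ Bin(14, 0.5).
Step 4: Two-sided exact p-value = sum of Bin(14,0.5) probabilities at or below the observed probability = 0.012939.
Step 5: alpha = 0.1. reject H0.

n_eff = 14, pos = 12, neg = 2, p = 0.012939, reject H0.


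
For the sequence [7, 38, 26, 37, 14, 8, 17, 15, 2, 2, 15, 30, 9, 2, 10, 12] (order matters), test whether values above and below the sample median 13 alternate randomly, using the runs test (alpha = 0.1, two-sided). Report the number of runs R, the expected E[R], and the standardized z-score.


Step 1: Compute median = 13; label A = above, B = below.
Labels in order: BAAAABAABBAABBBB  (n_A = 8, n_B = 8)
Step 2: Count runs R = 7.
Step 3: Under H0 (random ordering), E[R] = 2*n_A*n_B/(n_A+n_B) + 1 = 2*8*8/16 + 1 = 9.0000.
        Var[R] = 2*n_A*n_B*(2*n_A*n_B - n_A - n_B) / ((n_A+n_B)^2 * (n_A+n_B-1)) = 14336/3840 = 3.7333.
        SD[R] = 1.9322.
Step 4: Continuity-corrected z = (R + 0.5 - E[R]) / SD[R] = (7 + 0.5 - 9.0000) / 1.9322 = -0.7763.
Step 5: Two-sided p-value via normal approximation = 2*(1 - Phi(|z|)) = 0.437558.
Step 6: alpha = 0.1. fail to reject H0.

R = 7, z = -0.7763, p = 0.437558, fail to reject H0.


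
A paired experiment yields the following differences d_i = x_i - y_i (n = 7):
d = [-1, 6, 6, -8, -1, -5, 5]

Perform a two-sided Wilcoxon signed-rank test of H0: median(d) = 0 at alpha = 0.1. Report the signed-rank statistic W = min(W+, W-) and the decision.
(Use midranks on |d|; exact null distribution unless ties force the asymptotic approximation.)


Step 1: Drop any zero differences (none here) and take |d_i|.
|d| = [1, 6, 6, 8, 1, 5, 5]
Step 2: Midrank |d_i| (ties get averaged ranks).
ranks: |1|->1.5, |6|->5.5, |6|->5.5, |8|->7, |1|->1.5, |5|->3.5, |5|->3.5
Step 3: Attach original signs; sum ranks with positive sign and with negative sign.
W+ = 5.5 + 5.5 + 3.5 = 14.5
W- = 1.5 + 7 + 1.5 + 3.5 = 13.5
(Check: W+ + W- = 28 should equal n(n+1)/2 = 28.)
Step 4: Test statistic W = min(W+, W-) = 13.5.
Step 5: Ties in |d|, so use the tie-corrected normal approximation.
        E[W] = n(n+1)/4 = 7*8/4 = 14.
        Tie groups: |d|=1 (t=2), |d|=5 (t=2), |d|=6 (t=2); sum(t^3 - t) = 18.
        Var[W] = n(n+1)(2n+1)/24 - sum(t^3-t)/48 = 840/24 - 18/48 = 34.625.
        z = (W - E[W]) / sqrt(Var[W]) = (13.5 - 14) / 5.8843 = -0.0850.
        Two-sided p = 2*Phi(z) = 0.932284.
Step 6: alpha = 0.1. fail to reject H0.

W+ = 14.5, W- = 13.5, W = min = 13.5, p = 0.932284, fail to reject H0.


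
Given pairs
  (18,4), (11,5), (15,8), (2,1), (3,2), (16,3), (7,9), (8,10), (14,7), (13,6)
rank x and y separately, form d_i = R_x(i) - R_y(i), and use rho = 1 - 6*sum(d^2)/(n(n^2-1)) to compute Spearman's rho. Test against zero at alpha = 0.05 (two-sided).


Step 1: Rank x and y separately (midranks; no ties here).
rank(x): 18->10, 11->5, 15->8, 2->1, 3->2, 16->9, 7->3, 8->4, 14->7, 13->6
rank(y): 4->4, 5->5, 8->8, 1->1, 2->2, 3->3, 9->9, 10->10, 7->7, 6->6
Step 2: d_i = R_x(i) - R_y(i); compute d_i^2.
  (10-4)^2=36, (5-5)^2=0, (8-8)^2=0, (1-1)^2=0, (2-2)^2=0, (9-3)^2=36, (3-9)^2=36, (4-10)^2=36, (7-7)^2=0, (6-6)^2=0
sum(d^2) = 144.
Step 3: rho = 1 - 6*144 / (10*(10^2 - 1)) = 1 - 864/990 = 0.127273.
Step 4: Under H0, t = rho * sqrt((n-2)/(1-rho^2)) = 0.3629 ~ t(8).
Step 5: Two-sided p-value from the t-distribution with 8 df = 0.726057.
Step 6: alpha = 0.05. fail to reject H0.

rho = 0.1273, p = 0.726057, fail to reject H0 at alpha = 0.05.


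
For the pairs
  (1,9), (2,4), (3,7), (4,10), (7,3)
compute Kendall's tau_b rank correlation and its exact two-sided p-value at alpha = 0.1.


Step 1: Enumerate the 10 unordered pairs (i,j) with i<j and classify each by sign(x_j-x_i) * sign(y_j-y_i).
  (1,2):dx=+1,dy=-5->D; (1,3):dx=+2,dy=-2->D; (1,4):dx=+3,dy=+1->C; (1,5):dx=+6,dy=-6->D
  (2,3):dx=+1,dy=+3->C; (2,4):dx=+2,dy=+6->C; (2,5):dx=+5,dy=-1->D; (3,4):dx=+1,dy=+3->C
  (3,5):dx=+4,dy=-4->D; (4,5):dx=+3,dy=-7->D
Step 2: C = 4, D = 6, total pairs = 10.
Step 3: tau = (C - D)/(n(n-1)/2) = (4 - 6)/10 = -0.200000.
Step 4: Exact two-sided p-value (enumerate n! = 120 permutations of y under H0): p = 0.816667.
Step 5: alpha = 0.1. fail to reject H0.

tau_b = -0.2000 (C=4, D=6), p = 0.816667, fail to reject H0.


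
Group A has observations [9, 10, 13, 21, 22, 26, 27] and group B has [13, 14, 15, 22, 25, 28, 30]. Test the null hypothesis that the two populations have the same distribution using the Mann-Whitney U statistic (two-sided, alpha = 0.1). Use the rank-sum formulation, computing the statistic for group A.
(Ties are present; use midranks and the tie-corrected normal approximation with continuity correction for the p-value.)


Step 1: Combine and sort all 14 observations; assign midranks.
sorted (value, group): (9,X), (10,X), (13,X), (13,Y), (14,Y), (15,Y), (21,X), (22,X), (22,Y), (25,Y), (26,X), (27,X), (28,Y), (30,Y)
ranks: 9->1, 10->2, 13->3.5, 13->3.5, 14->5, 15->6, 21->7, 22->8.5, 22->8.5, 25->10, 26->11, 27->12, 28->13, 30->14
Step 2: Rank sum for X: R1 = 1 + 2 + 3.5 + 7 + 8.5 + 11 + 12 = 45.
Step 3: U_X = R1 - n1(n1+1)/2 = 45 - 7*8/2 = 45 - 28 = 17.
       U_Y = n1*n2 - U_X = 49 - 17 = 32.
Step 4: Ties are present, so use the tie-corrected normal approximation (with continuity correction) for the p-value.
Step 5: p-value = 0.370039; compare to alpha = 0.1. fail to reject H0.

U_X = 17, p = 0.370039, fail to reject H0 at alpha = 0.1.


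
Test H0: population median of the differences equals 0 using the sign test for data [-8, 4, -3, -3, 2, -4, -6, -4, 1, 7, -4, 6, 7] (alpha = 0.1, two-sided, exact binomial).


Step 1: Discard zero differences. Original n = 13; n_eff = number of nonzero differences = 13.
Nonzero differences (with sign): -8, +4, -3, -3, +2, -4, -6, -4, +1, +7, -4, +6, +7
Step 2: Count signs: positive = 6, negative = 7.
Step 3: Under H0: P(positive) = 0.5, so the number of positives S ~ Bin(13, 0.5).
Step 4: Two-sided exact p-value = sum of Bin(13,0.5) probabilities at or below the observed probability = 1.000000.
Step 5: alpha = 0.1. fail to reject H0.

n_eff = 13, pos = 6, neg = 7, p = 1.000000, fail to reject H0.


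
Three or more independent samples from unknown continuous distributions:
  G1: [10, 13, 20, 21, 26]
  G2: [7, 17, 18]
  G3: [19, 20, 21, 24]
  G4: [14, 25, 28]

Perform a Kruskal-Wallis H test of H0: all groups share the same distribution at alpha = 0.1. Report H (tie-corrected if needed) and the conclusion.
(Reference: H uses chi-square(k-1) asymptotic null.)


Step 1: Combine all N = 15 observations and assign midranks.
sorted (value, group, rank): (7,G2,1), (10,G1,2), (13,G1,3), (14,G4,4), (17,G2,5), (18,G2,6), (19,G3,7), (20,G1,8.5), (20,G3,8.5), (21,G1,10.5), (21,G3,10.5), (24,G3,12), (25,G4,13), (26,G1,14), (28,G4,15)
Step 2: Sum ranks within each group.
R_1 = 38 (n_1 = 5)
R_2 = 12 (n_2 = 3)
R_3 = 38 (n_3 = 4)
R_4 = 32 (n_4 = 3)
Step 3: H = 12/(N(N+1)) * sum(R_i^2/n_i) - 3(N+1)
     = 12/(15*16) * (38^2/5 + 12^2/3 + 38^2/4 + 32^2/3) - 3*16
     = 0.050000 * 1039.13 - 48
     = 3.956667.
Step 4: Ties present; correction factor C = 1 - 12/(15^3 - 15) = 0.996429. Corrected H = 3.956667 / 0.996429 = 3.970848.
Step 5: Under H0, H ~ chi^2(3); p-value = 0.264629.
Step 6: alpha = 0.1. fail to reject H0.

H = 3.9708, df = 3, p = 0.264629, fail to reject H0.


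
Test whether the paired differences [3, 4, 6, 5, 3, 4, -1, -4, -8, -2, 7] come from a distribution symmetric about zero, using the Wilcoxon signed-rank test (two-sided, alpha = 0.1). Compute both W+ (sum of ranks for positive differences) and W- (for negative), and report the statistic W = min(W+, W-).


Step 1: Drop any zero differences (none here) and take |d_i|.
|d| = [3, 4, 6, 5, 3, 4, 1, 4, 8, 2, 7]
Step 2: Midrank |d_i| (ties get averaged ranks).
ranks: |3|->3.5, |4|->6, |6|->9, |5|->8, |3|->3.5, |4|->6, |1|->1, |4|->6, |8|->11, |2|->2, |7|->10
Step 3: Attach original signs; sum ranks with positive sign and with negative sign.
W+ = 3.5 + 6 + 9 + 8 + 3.5 + 6 + 10 = 46
W- = 1 + 6 + 11 + 2 = 20
(Check: W+ + W- = 66 should equal n(n+1)/2 = 66.)
Step 4: Test statistic W = min(W+, W-) = 20.
Step 5: Ties in |d|, so use the tie-corrected normal approximation.
        E[W] = n(n+1)/4 = 11*12/4 = 33.
        Tie groups: |d|=3 (t=2), |d|=4 (t=3); sum(t^3 - t) = 30.
        Var[W] = n(n+1)(2n+1)/24 - sum(t^3-t)/48 = 3036/24 - 30/48 = 125.875.
        z = (W - E[W]) / sqrt(Var[W]) = (20 - 33) / 11.2194 = -1.1587.
        Two-sided p = 2*Phi(z) = 0.246576.
Step 6: alpha = 0.1. fail to reject H0.

W+ = 46, W- = 20, W = min = 20, p = 0.246576, fail to reject H0.


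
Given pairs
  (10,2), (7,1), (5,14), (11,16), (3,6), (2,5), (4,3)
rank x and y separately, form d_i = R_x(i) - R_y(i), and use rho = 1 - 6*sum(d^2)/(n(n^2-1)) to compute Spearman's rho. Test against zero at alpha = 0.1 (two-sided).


Step 1: Rank x and y separately (midranks; no ties here).
rank(x): 10->6, 7->5, 5->4, 11->7, 3->2, 2->1, 4->3
rank(y): 2->2, 1->1, 14->6, 16->7, 6->5, 5->4, 3->3
Step 2: d_i = R_x(i) - R_y(i); compute d_i^2.
  (6-2)^2=16, (5-1)^2=16, (4-6)^2=4, (7-7)^2=0, (2-5)^2=9, (1-4)^2=9, (3-3)^2=0
sum(d^2) = 54.
Step 3: rho = 1 - 6*54 / (7*(7^2 - 1)) = 1 - 324/336 = 0.035714.
Step 4: Under H0, t = rho * sqrt((n-2)/(1-rho^2)) = 0.0799 ~ t(5).
Step 5: Two-sided p-value from the t-distribution with 5 df = 0.939408.
Step 6: alpha = 0.1. fail to reject H0.

rho = 0.0357, p = 0.939408, fail to reject H0 at alpha = 0.1.


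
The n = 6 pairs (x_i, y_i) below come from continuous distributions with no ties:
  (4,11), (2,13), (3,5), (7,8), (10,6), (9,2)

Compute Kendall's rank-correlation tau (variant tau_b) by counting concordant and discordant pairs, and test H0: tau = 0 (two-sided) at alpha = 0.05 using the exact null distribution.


Step 1: Enumerate the 15 unordered pairs (i,j) with i<j and classify each by sign(x_j-x_i) * sign(y_j-y_i).
  (1,2):dx=-2,dy=+2->D; (1,3):dx=-1,dy=-6->C; (1,4):dx=+3,dy=-3->D; (1,5):dx=+6,dy=-5->D
  (1,6):dx=+5,dy=-9->D; (2,3):dx=+1,dy=-8->D; (2,4):dx=+5,dy=-5->D; (2,5):dx=+8,dy=-7->D
  (2,6):dx=+7,dy=-11->D; (3,4):dx=+4,dy=+3->C; (3,5):dx=+7,dy=+1->C; (3,6):dx=+6,dy=-3->D
  (4,5):dx=+3,dy=-2->D; (4,6):dx=+2,dy=-6->D; (5,6):dx=-1,dy=-4->C
Step 2: C = 4, D = 11, total pairs = 15.
Step 3: tau = (C - D)/(n(n-1)/2) = (4 - 11)/15 = -0.466667.
Step 4: Exact two-sided p-value (enumerate n! = 720 permutations of y under H0): p = 0.272222.
Step 5: alpha = 0.05. fail to reject H0.

tau_b = -0.4667 (C=4, D=11), p = 0.272222, fail to reject H0.


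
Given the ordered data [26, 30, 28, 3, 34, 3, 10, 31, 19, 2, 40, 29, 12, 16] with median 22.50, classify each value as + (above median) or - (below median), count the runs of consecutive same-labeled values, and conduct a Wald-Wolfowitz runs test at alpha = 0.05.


Step 1: Compute median = 22.50; label A = above, B = below.
Labels in order: AAABABBABBAABB  (n_A = 7, n_B = 7)
Step 2: Count runs R = 8.
Step 3: Under H0 (random ordering), E[R] = 2*n_A*n_B/(n_A+n_B) + 1 = 2*7*7/14 + 1 = 8.0000.
        Var[R] = 2*n_A*n_B*(2*n_A*n_B - n_A - n_B) / ((n_A+n_B)^2 * (n_A+n_B-1)) = 8232/2548 = 3.2308.
        SD[R] = 1.7974.
Step 4: R = E[R], so z = 0 with no continuity correction.
Step 5: Two-sided p-value via normal approximation = 2*(1 - Phi(|z|)) = 1.000000.
Step 6: alpha = 0.05. fail to reject H0.

R = 8, z = 0.0000, p = 1.000000, fail to reject H0.


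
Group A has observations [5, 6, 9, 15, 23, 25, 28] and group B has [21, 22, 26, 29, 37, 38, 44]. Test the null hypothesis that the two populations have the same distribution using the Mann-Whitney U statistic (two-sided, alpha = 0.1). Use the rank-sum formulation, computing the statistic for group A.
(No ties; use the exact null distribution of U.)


Step 1: Combine and sort all 14 observations; assign midranks.
sorted (value, group): (5,X), (6,X), (9,X), (15,X), (21,Y), (22,Y), (23,X), (25,X), (26,Y), (28,X), (29,Y), (37,Y), (38,Y), (44,Y)
ranks: 5->1, 6->2, 9->3, 15->4, 21->5, 22->6, 23->7, 25->8, 26->9, 28->10, 29->11, 37->12, 38->13, 44->14
Step 2: Rank sum for X: R1 = 1 + 2 + 3 + 4 + 7 + 8 + 10 = 35.
Step 3: U_X = R1 - n1(n1+1)/2 = 35 - 7*8/2 = 35 - 28 = 7.
       U_Y = n1*n2 - U_X = 49 - 7 = 42.
Step 4: No ties, so the exact null distribution of U (based on enumerating the C(14,7) = 3432 equally likely rank assignments) gives the two-sided p-value.
Step 5: p-value = 0.026224; compare to alpha = 0.1. reject H0.

U_X = 7, p = 0.026224, reject H0 at alpha = 0.1.


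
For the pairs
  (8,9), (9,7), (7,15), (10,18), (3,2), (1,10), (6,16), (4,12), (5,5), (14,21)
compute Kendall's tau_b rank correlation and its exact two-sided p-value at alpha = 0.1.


Step 1: Enumerate the 45 unordered pairs (i,j) with i<j and classify each by sign(x_j-x_i) * sign(y_j-y_i).
  (1,2):dx=+1,dy=-2->D; (1,3):dx=-1,dy=+6->D; (1,4):dx=+2,dy=+9->C; (1,5):dx=-5,dy=-7->C
  (1,6):dx=-7,dy=+1->D; (1,7):dx=-2,dy=+7->D; (1,8):dx=-4,dy=+3->D; (1,9):dx=-3,dy=-4->C
  (1,10):dx=+6,dy=+12->C; (2,3):dx=-2,dy=+8->D; (2,4):dx=+1,dy=+11->C; (2,5):dx=-6,dy=-5->C
  (2,6):dx=-8,dy=+3->D; (2,7):dx=-3,dy=+9->D; (2,8):dx=-5,dy=+5->D; (2,9):dx=-4,dy=-2->C
  (2,10):dx=+5,dy=+14->C; (3,4):dx=+3,dy=+3->C; (3,5):dx=-4,dy=-13->C; (3,6):dx=-6,dy=-5->C
  (3,7):dx=-1,dy=+1->D; (3,8):dx=-3,dy=-3->C; (3,9):dx=-2,dy=-10->C; (3,10):dx=+7,dy=+6->C
  (4,5):dx=-7,dy=-16->C; (4,6):dx=-9,dy=-8->C; (4,7):dx=-4,dy=-2->C; (4,8):dx=-6,dy=-6->C
  (4,9):dx=-5,dy=-13->C; (4,10):dx=+4,dy=+3->C; (5,6):dx=-2,dy=+8->D; (5,7):dx=+3,dy=+14->C
  (5,8):dx=+1,dy=+10->C; (5,9):dx=+2,dy=+3->C; (5,10):dx=+11,dy=+19->C; (6,7):dx=+5,dy=+6->C
  (6,8):dx=+3,dy=+2->C; (6,9):dx=+4,dy=-5->D; (6,10):dx=+13,dy=+11->C; (7,8):dx=-2,dy=-4->C
  (7,9):dx=-1,dy=-11->C; (7,10):dx=+8,dy=+5->C; (8,9):dx=+1,dy=-7->D; (8,10):dx=+10,dy=+9->C
  (9,10):dx=+9,dy=+16->C
Step 2: C = 32, D = 13, total pairs = 45.
Step 3: tau = (C - D)/(n(n-1)/2) = (32 - 13)/45 = 0.422222.
Step 4: Exact two-sided p-value (enumerate n! = 3628800 permutations of y under H0): p = 0.108313.
Step 5: alpha = 0.1. fail to reject H0.

tau_b = 0.4222 (C=32, D=13), p = 0.108313, fail to reject H0.


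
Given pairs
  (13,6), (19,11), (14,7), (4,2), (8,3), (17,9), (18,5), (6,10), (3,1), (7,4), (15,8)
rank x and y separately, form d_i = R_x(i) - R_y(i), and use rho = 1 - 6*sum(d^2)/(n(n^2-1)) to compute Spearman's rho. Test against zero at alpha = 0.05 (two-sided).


Step 1: Rank x and y separately (midranks; no ties here).
rank(x): 13->6, 19->11, 14->7, 4->2, 8->5, 17->9, 18->10, 6->3, 3->1, 7->4, 15->8
rank(y): 6->6, 11->11, 7->7, 2->2, 3->3, 9->9, 5->5, 10->10, 1->1, 4->4, 8->8
Step 2: d_i = R_x(i) - R_y(i); compute d_i^2.
  (6-6)^2=0, (11-11)^2=0, (7-7)^2=0, (2-2)^2=0, (5-3)^2=4, (9-9)^2=0, (10-5)^2=25, (3-10)^2=49, (1-1)^2=0, (4-4)^2=0, (8-8)^2=0
sum(d^2) = 78.
Step 3: rho = 1 - 6*78 / (11*(11^2 - 1)) = 1 - 468/1320 = 0.645455.
Step 4: Under H0, t = rho * sqrt((n-2)/(1-rho^2)) = 2.5352 ~ t(9).
Step 5: Two-sided p-value from the t-distribution with 9 df = 0.031963.
Step 6: alpha = 0.05. reject H0.

rho = 0.6455, p = 0.031963, reject H0 at alpha = 0.05.


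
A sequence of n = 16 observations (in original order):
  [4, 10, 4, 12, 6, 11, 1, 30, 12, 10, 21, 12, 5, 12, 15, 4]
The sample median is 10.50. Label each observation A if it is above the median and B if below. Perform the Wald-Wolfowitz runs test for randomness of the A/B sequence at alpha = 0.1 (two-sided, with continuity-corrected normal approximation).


Step 1: Compute median = 10.50; label A = above, B = below.
Labels in order: BBBABABAABAABAAB  (n_A = 8, n_B = 8)
Step 2: Count runs R = 11.
Step 3: Under H0 (random ordering), E[R] = 2*n_A*n_B/(n_A+n_B) + 1 = 2*8*8/16 + 1 = 9.0000.
        Var[R] = 2*n_A*n_B*(2*n_A*n_B - n_A - n_B) / ((n_A+n_B)^2 * (n_A+n_B-1)) = 14336/3840 = 3.7333.
        SD[R] = 1.9322.
Step 4: Continuity-corrected z = (R - 0.5 - E[R]) / SD[R] = (11 - 0.5 - 9.0000) / 1.9322 = 0.7763.
Step 5: Two-sided p-value via normal approximation = 2*(1 - Phi(|z|)) = 0.437558.
Step 6: alpha = 0.1. fail to reject H0.

R = 11, z = 0.7763, p = 0.437558, fail to reject H0.


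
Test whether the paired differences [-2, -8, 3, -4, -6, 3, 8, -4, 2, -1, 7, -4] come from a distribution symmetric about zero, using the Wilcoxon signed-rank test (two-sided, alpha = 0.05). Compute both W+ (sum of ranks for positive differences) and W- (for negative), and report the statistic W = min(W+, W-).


Step 1: Drop any zero differences (none here) and take |d_i|.
|d| = [2, 8, 3, 4, 6, 3, 8, 4, 2, 1, 7, 4]
Step 2: Midrank |d_i| (ties get averaged ranks).
ranks: |2|->2.5, |8|->11.5, |3|->4.5, |4|->7, |6|->9, |3|->4.5, |8|->11.5, |4|->7, |2|->2.5, |1|->1, |7|->10, |4|->7
Step 3: Attach original signs; sum ranks with positive sign and with negative sign.
W+ = 4.5 + 4.5 + 11.5 + 2.5 + 10 = 33
W- = 2.5 + 11.5 + 7 + 9 + 7 + 1 + 7 = 45
(Check: W+ + W- = 78 should equal n(n+1)/2 = 78.)
Step 4: Test statistic W = min(W+, W-) = 33.
Step 5: Ties in |d|, so use the tie-corrected normal approximation.
        E[W] = n(n+1)/4 = 12*13/4 = 39.
        Tie groups: |d|=2 (t=2), |d|=3 (t=2), |d|=4 (t=3), |d|=8 (t=2); sum(t^3 - t) = 42.
        Var[W] = n(n+1)(2n+1)/24 - sum(t^3-t)/48 = 3900/24 - 42/48 = 161.625.
        z = (W - E[W]) / sqrt(Var[W]) = (33 - 39) / 12.7132 = -0.4720.
        Two-sided p = 2*Phi(z) = 0.636962.
Step 6: alpha = 0.05. fail to reject H0.

W+ = 33, W- = 45, W = min = 33, p = 0.636962, fail to reject H0.


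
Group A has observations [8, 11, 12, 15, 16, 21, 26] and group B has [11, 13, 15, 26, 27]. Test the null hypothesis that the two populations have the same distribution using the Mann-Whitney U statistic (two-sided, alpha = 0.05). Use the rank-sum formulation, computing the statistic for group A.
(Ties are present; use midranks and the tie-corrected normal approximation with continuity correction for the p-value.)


Step 1: Combine and sort all 12 observations; assign midranks.
sorted (value, group): (8,X), (11,X), (11,Y), (12,X), (13,Y), (15,X), (15,Y), (16,X), (21,X), (26,X), (26,Y), (27,Y)
ranks: 8->1, 11->2.5, 11->2.5, 12->4, 13->5, 15->6.5, 15->6.5, 16->8, 21->9, 26->10.5, 26->10.5, 27->12
Step 2: Rank sum for X: R1 = 1 + 2.5 + 4 + 6.5 + 8 + 9 + 10.5 = 41.5.
Step 3: U_X = R1 - n1(n1+1)/2 = 41.5 - 7*8/2 = 41.5 - 28 = 13.5.
       U_Y = n1*n2 - U_X = 35 - 13.5 = 21.5.
Step 4: Ties are present, so use the tie-corrected normal approximation (with continuity correction) for the p-value.
Step 5: p-value = 0.567726; compare to alpha = 0.05. fail to reject H0.

U_X = 13.5, p = 0.567726, fail to reject H0 at alpha = 0.05.


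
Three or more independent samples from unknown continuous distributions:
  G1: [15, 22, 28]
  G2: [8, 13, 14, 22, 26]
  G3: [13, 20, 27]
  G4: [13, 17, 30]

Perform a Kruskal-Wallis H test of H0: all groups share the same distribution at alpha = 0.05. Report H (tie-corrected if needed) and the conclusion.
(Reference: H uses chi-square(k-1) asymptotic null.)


Step 1: Combine all N = 14 observations and assign midranks.
sorted (value, group, rank): (8,G2,1), (13,G2,3), (13,G3,3), (13,G4,3), (14,G2,5), (15,G1,6), (17,G4,7), (20,G3,8), (22,G1,9.5), (22,G2,9.5), (26,G2,11), (27,G3,12), (28,G1,13), (30,G4,14)
Step 2: Sum ranks within each group.
R_1 = 28.5 (n_1 = 3)
R_2 = 29.5 (n_2 = 5)
R_3 = 23 (n_3 = 3)
R_4 = 24 (n_4 = 3)
Step 3: H = 12/(N(N+1)) * sum(R_i^2/n_i) - 3(N+1)
     = 12/(14*15) * (28.5^2/3 + 29.5^2/5 + 23^2/3 + 24^2/3) - 3*15
     = 0.057143 * 813.133 - 45
     = 1.464762.
Step 4: Ties present; correction factor C = 1 - 30/(14^3 - 14) = 0.989011. Corrected H = 1.464762 / 0.989011 = 1.481037.
Step 5: Under H0, H ~ chi^2(3); p-value = 0.686654.
Step 6: alpha = 0.05. fail to reject H0.

H = 1.4810, df = 3, p = 0.686654, fail to reject H0.


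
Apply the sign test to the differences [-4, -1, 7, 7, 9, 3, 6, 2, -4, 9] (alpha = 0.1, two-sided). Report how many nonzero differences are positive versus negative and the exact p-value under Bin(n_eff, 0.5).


Step 1: Discard zero differences. Original n = 10; n_eff = number of nonzero differences = 10.
Nonzero differences (with sign): -4, -1, +7, +7, +9, +3, +6, +2, -4, +9
Step 2: Count signs: positive = 7, negative = 3.
Step 3: Under H0: P(positive) = 0.5, so the number of positives S ~ Bin(10, 0.5).
Step 4: Two-sided exact p-value = sum of Bin(10,0.5) probabilities at or below the observed probability = 0.343750.
Step 5: alpha = 0.1. fail to reject H0.

n_eff = 10, pos = 7, neg = 3, p = 0.343750, fail to reject H0.


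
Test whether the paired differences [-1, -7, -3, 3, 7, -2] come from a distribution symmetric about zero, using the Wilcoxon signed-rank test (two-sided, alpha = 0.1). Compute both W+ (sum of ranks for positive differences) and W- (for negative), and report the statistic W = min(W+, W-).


Step 1: Drop any zero differences (none here) and take |d_i|.
|d| = [1, 7, 3, 3, 7, 2]
Step 2: Midrank |d_i| (ties get averaged ranks).
ranks: |1|->1, |7|->5.5, |3|->3.5, |3|->3.5, |7|->5.5, |2|->2
Step 3: Attach original signs; sum ranks with positive sign and with negative sign.
W+ = 3.5 + 5.5 = 9
W- = 1 + 5.5 + 3.5 + 2 = 12
(Check: W+ + W- = 21 should equal n(n+1)/2 = 21.)
Step 4: Test statistic W = min(W+, W-) = 9.
Step 5: Ties in |d|, so use the tie-corrected normal approximation.
        E[W] = n(n+1)/4 = 6*7/4 = 10.5.
        Tie groups: |d|=3 (t=2), |d|=7 (t=2); sum(t^3 - t) = 12.
        Var[W] = n(n+1)(2n+1)/24 - sum(t^3-t)/48 = 546/24 - 12/48 = 22.5.
        z = (W - E[W]) / sqrt(Var[W]) = (9 - 10.5) / 4.7434 = -0.3162.
        Two-sided p = 2*Phi(z) = 0.751830.
Step 6: alpha = 0.1. fail to reject H0.

W+ = 9, W- = 12, W = min = 9, p = 0.751830, fail to reject H0.


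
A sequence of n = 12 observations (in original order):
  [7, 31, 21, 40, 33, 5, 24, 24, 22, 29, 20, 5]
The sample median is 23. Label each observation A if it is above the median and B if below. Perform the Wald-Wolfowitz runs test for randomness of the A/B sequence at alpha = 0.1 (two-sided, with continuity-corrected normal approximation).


Step 1: Compute median = 23; label A = above, B = below.
Labels in order: BABAABAABABB  (n_A = 6, n_B = 6)
Step 2: Count runs R = 9.
Step 3: Under H0 (random ordering), E[R] = 2*n_A*n_B/(n_A+n_B) + 1 = 2*6*6/12 + 1 = 7.0000.
        Var[R] = 2*n_A*n_B*(2*n_A*n_B - n_A - n_B) / ((n_A+n_B)^2 * (n_A+n_B-1)) = 4320/1584 = 2.7273.
        SD[R] = 1.6514.
Step 4: Continuity-corrected z = (R - 0.5 - E[R]) / SD[R] = (9 - 0.5 - 7.0000) / 1.6514 = 0.9083.
Step 5: Two-sided p-value via normal approximation = 2*(1 - Phi(|z|)) = 0.363722.
Step 6: alpha = 0.1. fail to reject H0.

R = 9, z = 0.9083, p = 0.363722, fail to reject H0.


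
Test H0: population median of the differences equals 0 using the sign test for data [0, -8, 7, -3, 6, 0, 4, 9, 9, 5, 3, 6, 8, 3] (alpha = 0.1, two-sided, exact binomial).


Step 1: Discard zero differences. Original n = 14; n_eff = number of nonzero differences = 12.
Nonzero differences (with sign): -8, +7, -3, +6, +4, +9, +9, +5, +3, +6, +8, +3
Step 2: Count signs: positive = 10, negative = 2.
Step 3: Under H0: P(positive) = 0.5, so the number of positives S ~ Bin(12, 0.5).
Step 4: Two-sided exact p-value = sum of Bin(12,0.5) probabilities at or below the observed probability = 0.038574.
Step 5: alpha = 0.1. reject H0.

n_eff = 12, pos = 10, neg = 2, p = 0.038574, reject H0.


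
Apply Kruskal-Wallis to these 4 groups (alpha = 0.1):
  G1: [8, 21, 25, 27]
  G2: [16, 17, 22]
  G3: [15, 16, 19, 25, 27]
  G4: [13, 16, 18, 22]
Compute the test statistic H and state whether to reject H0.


Step 1: Combine all N = 16 observations and assign midranks.
sorted (value, group, rank): (8,G1,1), (13,G4,2), (15,G3,3), (16,G2,5), (16,G3,5), (16,G4,5), (17,G2,7), (18,G4,8), (19,G3,9), (21,G1,10), (22,G2,11.5), (22,G4,11.5), (25,G1,13.5), (25,G3,13.5), (27,G1,15.5), (27,G3,15.5)
Step 2: Sum ranks within each group.
R_1 = 40 (n_1 = 4)
R_2 = 23.5 (n_2 = 3)
R_3 = 46 (n_3 = 5)
R_4 = 26.5 (n_4 = 4)
Step 3: H = 12/(N(N+1)) * sum(R_i^2/n_i) - 3(N+1)
     = 12/(16*17) * (40^2/4 + 23.5^2/3 + 46^2/5 + 26.5^2/4) - 3*17
     = 0.044118 * 1182.85 - 51
     = 1.184375.
Step 4: Ties present; correction factor C = 1 - 42/(16^3 - 16) = 0.989706. Corrected H = 1.184375 / 0.989706 = 1.196694.
Step 5: Under H0, H ~ chi^2(3); p-value = 0.753797.
Step 6: alpha = 0.1. fail to reject H0.

H = 1.1967, df = 3, p = 0.753797, fail to reject H0.


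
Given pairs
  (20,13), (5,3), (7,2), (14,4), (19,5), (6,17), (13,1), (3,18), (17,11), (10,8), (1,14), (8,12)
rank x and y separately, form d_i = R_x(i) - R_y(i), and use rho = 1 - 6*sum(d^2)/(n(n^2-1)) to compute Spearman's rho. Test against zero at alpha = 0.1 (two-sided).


Step 1: Rank x and y separately (midranks; no ties here).
rank(x): 20->12, 5->3, 7->5, 14->9, 19->11, 6->4, 13->8, 3->2, 17->10, 10->7, 1->1, 8->6
rank(y): 13->9, 3->3, 2->2, 4->4, 5->5, 17->11, 1->1, 18->12, 11->7, 8->6, 14->10, 12->8
Step 2: d_i = R_x(i) - R_y(i); compute d_i^2.
  (12-9)^2=9, (3-3)^2=0, (5-2)^2=9, (9-4)^2=25, (11-5)^2=36, (4-11)^2=49, (8-1)^2=49, (2-12)^2=100, (10-7)^2=9, (7-6)^2=1, (1-10)^2=81, (6-8)^2=4
sum(d^2) = 372.
Step 3: rho = 1 - 6*372 / (12*(12^2 - 1)) = 1 - 2232/1716 = -0.300699.
Step 4: Under H0, t = rho * sqrt((n-2)/(1-rho^2)) = -0.9970 ~ t(10).
Step 5: Two-sided p-value from the t-distribution with 10 df = 0.342260.
Step 6: alpha = 0.1. fail to reject H0.

rho = -0.3007, p = 0.342260, fail to reject H0 at alpha = 0.1.


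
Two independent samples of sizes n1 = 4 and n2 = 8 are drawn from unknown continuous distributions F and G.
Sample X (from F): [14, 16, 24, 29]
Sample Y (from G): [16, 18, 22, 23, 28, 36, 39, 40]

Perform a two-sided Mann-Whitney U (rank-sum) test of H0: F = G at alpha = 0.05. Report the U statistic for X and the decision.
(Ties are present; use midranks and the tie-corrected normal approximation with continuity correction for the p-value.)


Step 1: Combine and sort all 12 observations; assign midranks.
sorted (value, group): (14,X), (16,X), (16,Y), (18,Y), (22,Y), (23,Y), (24,X), (28,Y), (29,X), (36,Y), (39,Y), (40,Y)
ranks: 14->1, 16->2.5, 16->2.5, 18->4, 22->5, 23->6, 24->7, 28->8, 29->9, 36->10, 39->11, 40->12
Step 2: Rank sum for X: R1 = 1 + 2.5 + 7 + 9 = 19.5.
Step 3: U_X = R1 - n1(n1+1)/2 = 19.5 - 4*5/2 = 19.5 - 10 = 9.5.
       U_Y = n1*n2 - U_X = 32 - 9.5 = 22.5.
Step 4: Ties are present, so use the tie-corrected normal approximation (with continuity correction) for the p-value.
Step 5: p-value = 0.307332; compare to alpha = 0.05. fail to reject H0.

U_X = 9.5, p = 0.307332, fail to reject H0 at alpha = 0.05.


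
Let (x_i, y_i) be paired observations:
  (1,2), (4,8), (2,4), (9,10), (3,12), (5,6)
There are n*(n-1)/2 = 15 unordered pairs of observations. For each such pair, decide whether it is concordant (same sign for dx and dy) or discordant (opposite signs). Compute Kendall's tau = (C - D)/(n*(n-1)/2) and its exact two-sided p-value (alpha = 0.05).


Step 1: Enumerate the 15 unordered pairs (i,j) with i<j and classify each by sign(x_j-x_i) * sign(y_j-y_i).
  (1,2):dx=+3,dy=+6->C; (1,3):dx=+1,dy=+2->C; (1,4):dx=+8,dy=+8->C; (1,5):dx=+2,dy=+10->C
  (1,6):dx=+4,dy=+4->C; (2,3):dx=-2,dy=-4->C; (2,4):dx=+5,dy=+2->C; (2,5):dx=-1,dy=+4->D
  (2,6):dx=+1,dy=-2->D; (3,4):dx=+7,dy=+6->C; (3,5):dx=+1,dy=+8->C; (3,6):dx=+3,dy=+2->C
  (4,5):dx=-6,dy=+2->D; (4,6):dx=-4,dy=-4->C; (5,6):dx=+2,dy=-6->D
Step 2: C = 11, D = 4, total pairs = 15.
Step 3: tau = (C - D)/(n(n-1)/2) = (11 - 4)/15 = 0.466667.
Step 4: Exact two-sided p-value (enumerate n! = 720 permutations of y under H0): p = 0.272222.
Step 5: alpha = 0.05. fail to reject H0.

tau_b = 0.4667 (C=11, D=4), p = 0.272222, fail to reject H0.


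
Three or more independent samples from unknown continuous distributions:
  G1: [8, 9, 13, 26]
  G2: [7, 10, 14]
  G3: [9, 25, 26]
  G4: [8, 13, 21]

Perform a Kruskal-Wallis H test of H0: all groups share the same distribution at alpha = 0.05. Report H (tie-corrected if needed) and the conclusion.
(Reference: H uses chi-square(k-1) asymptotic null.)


Step 1: Combine all N = 13 observations and assign midranks.
sorted (value, group, rank): (7,G2,1), (8,G1,2.5), (8,G4,2.5), (9,G1,4.5), (9,G3,4.5), (10,G2,6), (13,G1,7.5), (13,G4,7.5), (14,G2,9), (21,G4,10), (25,G3,11), (26,G1,12.5), (26,G3,12.5)
Step 2: Sum ranks within each group.
R_1 = 27 (n_1 = 4)
R_2 = 16 (n_2 = 3)
R_3 = 28 (n_3 = 3)
R_4 = 20 (n_4 = 3)
Step 3: H = 12/(N(N+1)) * sum(R_i^2/n_i) - 3(N+1)
     = 12/(13*14) * (27^2/4 + 16^2/3 + 28^2/3 + 20^2/3) - 3*14
     = 0.065934 * 662.25 - 42
     = 1.664835.
Step 4: Ties present; correction factor C = 1 - 24/(13^3 - 13) = 0.989011. Corrected H = 1.664835 / 0.989011 = 1.683333.
Step 5: Under H0, H ~ chi^2(3); p-value = 0.640646.
Step 6: alpha = 0.05. fail to reject H0.

H = 1.6833, df = 3, p = 0.640646, fail to reject H0.


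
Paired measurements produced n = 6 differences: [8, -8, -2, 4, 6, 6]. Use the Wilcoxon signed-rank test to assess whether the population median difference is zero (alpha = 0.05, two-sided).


Step 1: Drop any zero differences (none here) and take |d_i|.
|d| = [8, 8, 2, 4, 6, 6]
Step 2: Midrank |d_i| (ties get averaged ranks).
ranks: |8|->5.5, |8|->5.5, |2|->1, |4|->2, |6|->3.5, |6|->3.5
Step 3: Attach original signs; sum ranks with positive sign and with negative sign.
W+ = 5.5 + 2 + 3.5 + 3.5 = 14.5
W- = 5.5 + 1 = 6.5
(Check: W+ + W- = 21 should equal n(n+1)/2 = 21.)
Step 4: Test statistic W = min(W+, W-) = 6.5.
Step 5: Ties in |d|, so use the tie-corrected normal approximation.
        E[W] = n(n+1)/4 = 6*7/4 = 10.5.
        Tie groups: |d|=6 (t=2), |d|=8 (t=2); sum(t^3 - t) = 12.
        Var[W] = n(n+1)(2n+1)/24 - sum(t^3-t)/48 = 546/24 - 12/48 = 22.5.
        z = (W - E[W]) / sqrt(Var[W]) = (6.5 - 10.5) / 4.7434 = -0.8433.
        Two-sided p = 2*Phi(z) = 0.399075.
Step 6: alpha = 0.05. fail to reject H0.

W+ = 14.5, W- = 6.5, W = min = 6.5, p = 0.399075, fail to reject H0.


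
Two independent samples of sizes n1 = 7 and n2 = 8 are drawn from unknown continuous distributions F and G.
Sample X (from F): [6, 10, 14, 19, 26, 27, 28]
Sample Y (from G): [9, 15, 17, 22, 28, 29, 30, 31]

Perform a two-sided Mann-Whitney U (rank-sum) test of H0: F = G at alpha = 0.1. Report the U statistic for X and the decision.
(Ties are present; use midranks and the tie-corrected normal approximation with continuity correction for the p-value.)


Step 1: Combine and sort all 15 observations; assign midranks.
sorted (value, group): (6,X), (9,Y), (10,X), (14,X), (15,Y), (17,Y), (19,X), (22,Y), (26,X), (27,X), (28,X), (28,Y), (29,Y), (30,Y), (31,Y)
ranks: 6->1, 9->2, 10->3, 14->4, 15->5, 17->6, 19->7, 22->8, 26->9, 27->10, 28->11.5, 28->11.5, 29->13, 30->14, 31->15
Step 2: Rank sum for X: R1 = 1 + 3 + 4 + 7 + 9 + 10 + 11.5 = 45.5.
Step 3: U_X = R1 - n1(n1+1)/2 = 45.5 - 7*8/2 = 45.5 - 28 = 17.5.
       U_Y = n1*n2 - U_X = 56 - 17.5 = 38.5.
Step 4: Ties are present, so use the tie-corrected normal approximation (with continuity correction) for the p-value.
Step 5: p-value = 0.246738; compare to alpha = 0.1. fail to reject H0.

U_X = 17.5, p = 0.246738, fail to reject H0 at alpha = 0.1.


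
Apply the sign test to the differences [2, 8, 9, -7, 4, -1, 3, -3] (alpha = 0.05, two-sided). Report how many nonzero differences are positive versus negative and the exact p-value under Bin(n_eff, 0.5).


Step 1: Discard zero differences. Original n = 8; n_eff = number of nonzero differences = 8.
Nonzero differences (with sign): +2, +8, +9, -7, +4, -1, +3, -3
Step 2: Count signs: positive = 5, negative = 3.
Step 3: Under H0: P(positive) = 0.5, so the number of positives S ~ Bin(8, 0.5).
Step 4: Two-sided exact p-value = sum of Bin(8,0.5) probabilities at or below the observed probability = 0.726562.
Step 5: alpha = 0.05. fail to reject H0.

n_eff = 8, pos = 5, neg = 3, p = 0.726562, fail to reject H0.


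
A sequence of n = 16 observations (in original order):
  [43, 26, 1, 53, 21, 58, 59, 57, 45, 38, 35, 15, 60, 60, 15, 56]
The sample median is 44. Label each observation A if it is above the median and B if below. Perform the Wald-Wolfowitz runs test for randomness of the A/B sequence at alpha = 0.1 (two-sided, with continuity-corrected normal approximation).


Step 1: Compute median = 44; label A = above, B = below.
Labels in order: BBBABAAAABBBAABA  (n_A = 8, n_B = 8)
Step 2: Count runs R = 8.
Step 3: Under H0 (random ordering), E[R] = 2*n_A*n_B/(n_A+n_B) + 1 = 2*8*8/16 + 1 = 9.0000.
        Var[R] = 2*n_A*n_B*(2*n_A*n_B - n_A - n_B) / ((n_A+n_B)^2 * (n_A+n_B-1)) = 14336/3840 = 3.7333.
        SD[R] = 1.9322.
Step 4: Continuity-corrected z = (R + 0.5 - E[R]) / SD[R] = (8 + 0.5 - 9.0000) / 1.9322 = -0.2588.
Step 5: Two-sided p-value via normal approximation = 2*(1 - Phi(|z|)) = 0.795809.
Step 6: alpha = 0.1. fail to reject H0.

R = 8, z = -0.2588, p = 0.795809, fail to reject H0.


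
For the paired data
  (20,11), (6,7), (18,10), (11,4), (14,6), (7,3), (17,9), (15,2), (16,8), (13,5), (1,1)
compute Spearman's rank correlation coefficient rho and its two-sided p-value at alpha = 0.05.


Step 1: Rank x and y separately (midranks; no ties here).
rank(x): 20->11, 6->2, 18->10, 11->4, 14->6, 7->3, 17->9, 15->7, 16->8, 13->5, 1->1
rank(y): 11->11, 7->7, 10->10, 4->4, 6->6, 3->3, 9->9, 2->2, 8->8, 5->5, 1->1
Step 2: d_i = R_x(i) - R_y(i); compute d_i^2.
  (11-11)^2=0, (2-7)^2=25, (10-10)^2=0, (4-4)^2=0, (6-6)^2=0, (3-3)^2=0, (9-9)^2=0, (7-2)^2=25, (8-8)^2=0, (5-5)^2=0, (1-1)^2=0
sum(d^2) = 50.
Step 3: rho = 1 - 6*50 / (11*(11^2 - 1)) = 1 - 300/1320 = 0.772727.
Step 4: Under H0, t = rho * sqrt((n-2)/(1-rho^2)) = 3.6522 ~ t(9).
Step 5: Two-sided p-value from the t-distribution with 9 df = 0.005299.
Step 6: alpha = 0.05. reject H0.

rho = 0.7727, p = 0.005299, reject H0 at alpha = 0.05.


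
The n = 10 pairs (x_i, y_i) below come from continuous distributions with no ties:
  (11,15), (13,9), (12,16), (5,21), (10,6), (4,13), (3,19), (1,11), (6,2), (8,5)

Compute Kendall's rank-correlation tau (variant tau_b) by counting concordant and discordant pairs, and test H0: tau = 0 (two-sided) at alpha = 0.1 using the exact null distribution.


Step 1: Enumerate the 45 unordered pairs (i,j) with i<j and classify each by sign(x_j-x_i) * sign(y_j-y_i).
  (1,2):dx=+2,dy=-6->D; (1,3):dx=+1,dy=+1->C; (1,4):dx=-6,dy=+6->D; (1,5):dx=-1,dy=-9->C
  (1,6):dx=-7,dy=-2->C; (1,7):dx=-8,dy=+4->D; (1,8):dx=-10,dy=-4->C; (1,9):dx=-5,dy=-13->C
  (1,10):dx=-3,dy=-10->C; (2,3):dx=-1,dy=+7->D; (2,4):dx=-8,dy=+12->D; (2,5):dx=-3,dy=-3->C
  (2,6):dx=-9,dy=+4->D; (2,7):dx=-10,dy=+10->D; (2,8):dx=-12,dy=+2->D; (2,9):dx=-7,dy=-7->C
  (2,10):dx=-5,dy=-4->C; (3,4):dx=-7,dy=+5->D; (3,5):dx=-2,dy=-10->C; (3,6):dx=-8,dy=-3->C
  (3,7):dx=-9,dy=+3->D; (3,8):dx=-11,dy=-5->C; (3,9):dx=-6,dy=-14->C; (3,10):dx=-4,dy=-11->C
  (4,5):dx=+5,dy=-15->D; (4,6):dx=-1,dy=-8->C; (4,7):dx=-2,dy=-2->C; (4,8):dx=-4,dy=-10->C
  (4,9):dx=+1,dy=-19->D; (4,10):dx=+3,dy=-16->D; (5,6):dx=-6,dy=+7->D; (5,7):dx=-7,dy=+13->D
  (5,8):dx=-9,dy=+5->D; (5,9):dx=-4,dy=-4->C; (5,10):dx=-2,dy=-1->C; (6,7):dx=-1,dy=+6->D
  (6,8):dx=-3,dy=-2->C; (6,9):dx=+2,dy=-11->D; (6,10):dx=+4,dy=-8->D; (7,8):dx=-2,dy=-8->C
  (7,9):dx=+3,dy=-17->D; (7,10):dx=+5,dy=-14->D; (8,9):dx=+5,dy=-9->D; (8,10):dx=+7,dy=-6->D
  (9,10):dx=+2,dy=+3->C
Step 2: C = 22, D = 23, total pairs = 45.
Step 3: tau = (C - D)/(n(n-1)/2) = (22 - 23)/45 = -0.022222.
Step 4: Exact two-sided p-value (enumerate n! = 3628800 permutations of y under H0): p = 1.000000.
Step 5: alpha = 0.1. fail to reject H0.

tau_b = -0.0222 (C=22, D=23), p = 1.000000, fail to reject H0.


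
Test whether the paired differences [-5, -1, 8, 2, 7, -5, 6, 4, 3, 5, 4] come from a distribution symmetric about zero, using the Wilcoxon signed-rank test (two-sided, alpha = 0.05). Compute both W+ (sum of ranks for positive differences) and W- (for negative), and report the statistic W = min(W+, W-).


Step 1: Drop any zero differences (none here) and take |d_i|.
|d| = [5, 1, 8, 2, 7, 5, 6, 4, 3, 5, 4]
Step 2: Midrank |d_i| (ties get averaged ranks).
ranks: |5|->7, |1|->1, |8|->11, |2|->2, |7|->10, |5|->7, |6|->9, |4|->4.5, |3|->3, |5|->7, |4|->4.5
Step 3: Attach original signs; sum ranks with positive sign and with negative sign.
W+ = 11 + 2 + 10 + 9 + 4.5 + 3 + 7 + 4.5 = 51
W- = 7 + 1 + 7 = 15
(Check: W+ + W- = 66 should equal n(n+1)/2 = 66.)
Step 4: Test statistic W = min(W+, W-) = 15.
Step 5: Ties in |d|, so use the tie-corrected normal approximation.
        E[W] = n(n+1)/4 = 11*12/4 = 33.
        Tie groups: |d|=4 (t=2), |d|=5 (t=3); sum(t^3 - t) = 30.
        Var[W] = n(n+1)(2n+1)/24 - sum(t^3-t)/48 = 3036/24 - 30/48 = 125.875.
        z = (W - E[W]) / sqrt(Var[W]) = (15 - 33) / 11.2194 = -1.6044.
        Two-sided p = 2*Phi(z) = 0.108634.
Step 6: alpha = 0.05. fail to reject H0.

W+ = 51, W- = 15, W = min = 15, p = 0.108634, fail to reject H0.
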